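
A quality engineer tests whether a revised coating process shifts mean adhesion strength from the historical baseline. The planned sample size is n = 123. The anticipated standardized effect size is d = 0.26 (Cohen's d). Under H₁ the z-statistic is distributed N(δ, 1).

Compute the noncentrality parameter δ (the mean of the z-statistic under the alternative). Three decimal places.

δ ≈ 2.884

The noncentrality parameter scales effect size by the design's sample-size factor: δ = d·√n = 0.26 × √123 = 2.8835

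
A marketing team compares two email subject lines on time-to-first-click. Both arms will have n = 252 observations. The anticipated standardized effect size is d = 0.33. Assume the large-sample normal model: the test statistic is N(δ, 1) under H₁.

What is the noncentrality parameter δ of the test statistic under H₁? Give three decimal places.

δ = d·√(n/2) = 0.33 × √(252/2) = 3.7042

δ ≈ 3.704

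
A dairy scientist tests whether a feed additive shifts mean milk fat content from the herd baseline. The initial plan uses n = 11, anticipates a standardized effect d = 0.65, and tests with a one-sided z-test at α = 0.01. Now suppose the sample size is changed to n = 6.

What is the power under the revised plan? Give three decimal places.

With n = 6: δ = d·√n = 0.65 × √6 = 1.5922. Critical value z_{0.01} = 2.326.
Revised power = Φ(δ − 2.326) = Φ(-0.734) = 0.2314.

Power ≈ 0.231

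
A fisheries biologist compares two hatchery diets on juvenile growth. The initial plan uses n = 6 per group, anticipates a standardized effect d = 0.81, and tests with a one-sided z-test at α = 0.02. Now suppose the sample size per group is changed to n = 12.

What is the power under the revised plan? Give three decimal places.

Power ≈ 0.472

With n = 12 per group: δ = d·√(n/2) = 0.81 × √(12/2) = 1.9841. Critical value z_{0.02} = 2.054.
Revised power = Φ(δ − 2.054) = Φ(-0.070) = 0.4722.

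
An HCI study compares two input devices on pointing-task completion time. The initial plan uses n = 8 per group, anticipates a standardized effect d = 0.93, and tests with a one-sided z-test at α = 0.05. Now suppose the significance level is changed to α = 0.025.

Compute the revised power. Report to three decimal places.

δ = d·√(n/2) = 0.93 × √(8/2) = 1.8600 (unchanged). New critical value: z_{0.025} = 1.960.
Revised power = Φ(δ − 1.960) = Φ(-0.100) = 0.4602.

Power ≈ 0.460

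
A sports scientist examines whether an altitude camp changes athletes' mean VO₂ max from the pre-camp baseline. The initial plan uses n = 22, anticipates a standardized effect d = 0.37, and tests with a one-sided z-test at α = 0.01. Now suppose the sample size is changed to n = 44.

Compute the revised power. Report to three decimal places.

With n = 44: δ = d·√n = 0.37 × √44 = 2.4543. Critical value z_{0.01} = 2.326.
Revised power = Φ(δ − 2.326) = Φ(0.128) = 0.5509.

Power ≈ 0.551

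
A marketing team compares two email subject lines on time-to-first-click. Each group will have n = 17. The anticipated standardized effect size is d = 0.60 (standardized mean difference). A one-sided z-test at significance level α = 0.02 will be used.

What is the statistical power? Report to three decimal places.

Power ≈ 0.380

Noncentrality parameter: δ = d·√(n/2) = 0.60 × √(17/2) = 1.7493
One-sided α = 0.02 → critical value z_{0.02} = 2.054.
Power = Φ(δ − 2.054) = Φ(-0.304) = 0.3804.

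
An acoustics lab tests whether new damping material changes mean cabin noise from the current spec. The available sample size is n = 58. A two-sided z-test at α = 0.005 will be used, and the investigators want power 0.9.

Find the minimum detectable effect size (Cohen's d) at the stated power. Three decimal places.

d ≈ 0.537

Need Φ(δ − 2.807) = 0.9, so δ = 2.807 + 1.282 = 4.089.
(Lower-tail contribution to power is negligible for δ > 0.)
δ = d·√n ⇒ d = δ/√n = 4.089/√58 = 0.5369.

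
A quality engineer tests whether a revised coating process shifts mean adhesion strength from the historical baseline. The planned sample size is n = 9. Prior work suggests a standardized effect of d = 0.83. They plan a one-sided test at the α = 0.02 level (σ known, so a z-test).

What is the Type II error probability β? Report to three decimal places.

β ≈ 0.331

Noncentrality parameter: δ = d·√n = 0.83 × √9 = 2.4900
One-sided α = 0.02 → critical value z_{0.02} = 2.054.
Power = Φ(δ − 2.054) = Φ(0.436) = 0.6687.
Type II error: β = 1 − power = 1 − 0.6687 = 0.3313.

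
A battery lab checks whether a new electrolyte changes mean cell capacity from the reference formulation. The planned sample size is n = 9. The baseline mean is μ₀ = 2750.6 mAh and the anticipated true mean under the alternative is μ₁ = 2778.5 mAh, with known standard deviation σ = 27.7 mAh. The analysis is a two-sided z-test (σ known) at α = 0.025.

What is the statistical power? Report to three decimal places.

Power ≈ 0.782

Standardized effect: d = |μ₁ − μ₀| / σ = |2778.5 − 2750.6| / 27.7 = 1.0072
Noncentrality parameter: δ = d·√n = 1.0072 × √9 = 3.0217
Two-sided α = 0.025 → critical value z_{0.0125} = 2.241.
Power = Φ(δ − 2.241) + Φ(−δ − 2.241) = Φ(0.780) + Φ(-5.263) = 0.7824 + 0.0000 = 0.7824.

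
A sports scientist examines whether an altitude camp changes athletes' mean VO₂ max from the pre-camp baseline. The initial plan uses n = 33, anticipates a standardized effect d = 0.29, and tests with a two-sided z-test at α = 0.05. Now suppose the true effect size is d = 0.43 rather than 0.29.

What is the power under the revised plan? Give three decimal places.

Power ≈ 0.695

With d = 0.43: δ = d·√n = 0.43 × √33 = 2.4702. Critical value z_{0.025} = 1.960.
Revised power = Φ(δ − 1.960) + Φ(−δ − 1.960) = Φ(0.510) + Φ(-4.430) = 0.6950 + 0.0000 = 0.6950.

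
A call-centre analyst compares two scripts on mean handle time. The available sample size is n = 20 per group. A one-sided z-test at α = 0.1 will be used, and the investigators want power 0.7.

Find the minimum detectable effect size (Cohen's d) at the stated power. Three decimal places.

Need Φ(δ − 1.282) = 0.7, so δ = 1.282 + 0.524 = 1.806.
δ = d·√(n/2) ⇒ d = δ/√(n/2) = 1.806/√(20/2) = 0.5711.

d ≈ 0.571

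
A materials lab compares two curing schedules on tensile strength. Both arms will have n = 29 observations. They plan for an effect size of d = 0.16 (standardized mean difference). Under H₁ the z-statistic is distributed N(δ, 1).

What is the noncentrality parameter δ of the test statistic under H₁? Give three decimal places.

δ = d·√(n/2) = 0.16 × √(29/2) = 0.6093

δ ≈ 0.609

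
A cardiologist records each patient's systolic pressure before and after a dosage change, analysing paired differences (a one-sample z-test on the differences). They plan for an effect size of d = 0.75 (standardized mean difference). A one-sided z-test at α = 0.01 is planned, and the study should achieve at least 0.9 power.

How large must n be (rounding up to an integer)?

For power 0.9 need Φ(δ − z_{0.01}) = 0.9, so δ = z_{0.01} + z_{0.10} = 2.326 + 1.282 = 3.608.
δ = d·√n ⇒ n = (δ/d)² = (3.608 / 0.75)² = 23.14.
Rounding up, n = 24.

n = 24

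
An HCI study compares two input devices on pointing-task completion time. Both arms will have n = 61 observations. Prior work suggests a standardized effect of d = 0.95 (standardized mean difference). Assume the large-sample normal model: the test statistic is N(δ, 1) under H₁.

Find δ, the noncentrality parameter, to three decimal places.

δ = d·√(n/2) = 0.95 × √(61/2) = 5.2465

δ ≈ 5.247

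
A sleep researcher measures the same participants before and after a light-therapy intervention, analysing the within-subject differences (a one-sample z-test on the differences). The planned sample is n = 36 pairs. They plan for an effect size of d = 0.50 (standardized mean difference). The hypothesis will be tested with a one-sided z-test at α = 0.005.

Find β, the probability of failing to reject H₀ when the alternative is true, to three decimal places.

β ≈ 0.336

Noncentrality parameter: δ = d·√n = 0.50 × √36 = 3.0000
Critical value for a one-sided test at α = 0.005: z_α = 2.576.
Power = Φ(δ − 2.576) = Φ(0.424) = 0.6643.
Type II error: β = 1 − power = 1 − 0.6643 = 0.3357.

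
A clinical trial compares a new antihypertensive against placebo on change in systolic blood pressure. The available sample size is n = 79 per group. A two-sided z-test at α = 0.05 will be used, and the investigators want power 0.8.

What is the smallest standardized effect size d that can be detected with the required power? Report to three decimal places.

d ≈ 0.446

Required noncentrality: δ = z_{0.025} + z_{0.20} = 1.960 + 0.842 = 2.802.
(The second rejection-region term Φ(−δ − z_{α/2}) is negligible and dropped.)
δ = d·√(n/2) ⇒ d = δ/√(n/2) = 2.802/√(79/2) = 0.4458.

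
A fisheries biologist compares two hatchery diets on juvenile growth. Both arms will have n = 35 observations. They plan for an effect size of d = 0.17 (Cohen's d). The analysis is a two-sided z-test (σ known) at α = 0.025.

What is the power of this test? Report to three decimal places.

Noncentrality parameter: δ = d·√(n/2) = 0.17 × √(35/2) = 0.7112
Critical value for a two-sided test at α = 0.025: z_{α/2} = 2.241.
Power = Φ(δ − 2.241) + Φ(−δ − 2.241) = Φ(-1.530) + Φ(-2.953) = 0.0630 + 0.0016 = 0.0646.

Power ≈ 0.065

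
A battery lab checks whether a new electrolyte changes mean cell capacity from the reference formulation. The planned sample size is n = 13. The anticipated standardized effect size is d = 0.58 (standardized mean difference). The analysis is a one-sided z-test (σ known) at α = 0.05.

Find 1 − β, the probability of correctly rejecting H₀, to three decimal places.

Power ≈ 0.672

Noncentrality parameter: δ = d·√n = 0.58 × √13 = 2.0912
Critical value for a one-sided test at α = 0.05: z_α = 1.645.
Power = Φ(δ − 1.645) = Φ(0.446) = 0.6723.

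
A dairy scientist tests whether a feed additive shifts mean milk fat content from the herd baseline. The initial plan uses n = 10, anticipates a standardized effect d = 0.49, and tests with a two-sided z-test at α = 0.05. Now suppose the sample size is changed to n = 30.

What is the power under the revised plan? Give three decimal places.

With n = 30: δ = d·√n = 0.49 × √30 = 2.6838. Critical value z_{0.025} = 1.960.
Revised power = Φ(δ − 1.960) + Φ(−δ − 1.960) = Φ(0.724) + Φ(-4.644) = 0.7654 + 0.0000 = 0.7654.

Power ≈ 0.765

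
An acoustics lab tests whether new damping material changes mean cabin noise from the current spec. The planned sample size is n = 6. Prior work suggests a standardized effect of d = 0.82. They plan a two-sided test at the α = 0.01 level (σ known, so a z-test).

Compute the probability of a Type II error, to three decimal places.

Noncentrality parameter: δ = d·√n = 0.82 × √6 = 2.0086
Critical value for a two-sided test at α = 0.01: z_{α/2} = 2.576.
Power = Φ(δ − 2.576) + Φ(−δ − 2.576) = Φ(-0.567) + Φ(-4.584) = 0.2853 + 0.0000 = 0.2853.
Type II error: β = 1 − power = 1 − 0.2853 = 0.7147.

β ≈ 0.715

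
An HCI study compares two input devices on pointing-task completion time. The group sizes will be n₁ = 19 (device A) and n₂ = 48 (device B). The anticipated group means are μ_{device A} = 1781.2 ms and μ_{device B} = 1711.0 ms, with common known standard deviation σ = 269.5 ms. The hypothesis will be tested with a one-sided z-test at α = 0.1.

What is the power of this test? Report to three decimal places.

Standardized effect: d = |μ_{device A} − μ_{device B}| / σ = |1781.2 − 1711.0| / 269.5 = 0.2605
Noncentrality parameter: δ = d / √(1/n₁ + 1/n₂) = 0.2605 / √(1/19 + 1/48) = 0.9610
Critical value for a one-sided test at α = 0.1: z_α = 1.282.
Power = P(Z > 1.282 − δ) = Φ(-0.321) = 0.3743.

Power ≈ 0.374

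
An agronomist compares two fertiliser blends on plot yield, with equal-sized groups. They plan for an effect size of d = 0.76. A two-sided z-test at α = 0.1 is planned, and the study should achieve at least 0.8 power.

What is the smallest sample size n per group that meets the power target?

Set Φ(δ − 1.645) = 0.8; then δ − 1.645 = Φ⁻¹(0.8) = 0.842, giving δ = 2.486.
(The Φ(−δ − z_{α/2}) term is vanishingly small for δ > 0 and is dropped in the standard sample-size formula.)
δ = d·√(n/2) ⇒ n = 2(δ/d)² = 2 × (2.486 / 0.76)² = 21.41.
Rounding up, n = 22 per group.

n = 22 per group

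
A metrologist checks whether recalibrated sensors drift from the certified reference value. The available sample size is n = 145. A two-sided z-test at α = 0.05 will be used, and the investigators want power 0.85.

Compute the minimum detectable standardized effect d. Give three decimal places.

Required noncentrality: δ = z_{0.025} + z_{0.15} = 1.960 + 1.036 = 2.996.
(The second rejection-region term Φ(−δ − z_{α/2}) is negligible and dropped.)
δ = d·√n ⇒ d = δ/√n = 2.996/√145 = 0.2488.

d ≈ 0.249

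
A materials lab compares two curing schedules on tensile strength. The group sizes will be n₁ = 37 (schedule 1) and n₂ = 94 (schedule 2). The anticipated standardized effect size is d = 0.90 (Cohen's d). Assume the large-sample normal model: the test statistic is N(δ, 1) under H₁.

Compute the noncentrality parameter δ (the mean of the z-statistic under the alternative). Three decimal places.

The noncentrality parameter scales effect size by the design's sample-size factor: δ = d / √(1/n₁ + 1/n₂) = 0.90 / √(1/37 + 1/94) = 4.6374

δ ≈ 4.637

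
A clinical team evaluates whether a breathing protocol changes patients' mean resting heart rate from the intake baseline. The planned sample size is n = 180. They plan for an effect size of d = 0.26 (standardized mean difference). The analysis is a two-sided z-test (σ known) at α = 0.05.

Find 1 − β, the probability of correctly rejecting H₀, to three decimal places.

Noncentrality parameter: δ = d·√n = 0.26 × √180 = 3.4883
Critical value for a two-sided test at α = 0.05: z_{α/2} = 1.960.
Power = Φ(δ − 1.960) + Φ(−δ − 1.960) = Φ(1.528) + Φ(-5.448) = 0.9368 + 0.0000 = 0.9368.

Power ≈ 0.937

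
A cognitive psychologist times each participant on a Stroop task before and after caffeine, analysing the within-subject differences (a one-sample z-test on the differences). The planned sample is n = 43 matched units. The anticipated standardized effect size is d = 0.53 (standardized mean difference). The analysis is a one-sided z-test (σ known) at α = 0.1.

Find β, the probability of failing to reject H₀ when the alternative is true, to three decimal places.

Noncentrality parameter: λ = d·√n = 0.53 × √43 = 3.4754
One-sided α = 0.1 → critical value z_{0.1} = 1.282.
Power = Φ(λ − 1.282) = Φ(2.194) = 0.9859.
Type II error: β = 1 − power = 1 − 0.9859 = 0.0141.

β ≈ 0.014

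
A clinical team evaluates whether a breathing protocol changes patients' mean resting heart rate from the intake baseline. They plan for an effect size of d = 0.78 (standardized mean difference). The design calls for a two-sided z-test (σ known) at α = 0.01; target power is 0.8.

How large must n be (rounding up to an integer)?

n = 20

Set Φ(δ − 2.576) = 0.8; then δ − 2.576 = Φ⁻¹(0.8) = 0.842, giving δ = 3.417.
(For δ > 0 the lower-tail rejection region contributes negligibly to power, so the one-term inversion is standard.)
δ = d·√n ⇒ n = (δ/d)² = (3.417 / 0.78)² = 19.20.
Rounding up, n = 20.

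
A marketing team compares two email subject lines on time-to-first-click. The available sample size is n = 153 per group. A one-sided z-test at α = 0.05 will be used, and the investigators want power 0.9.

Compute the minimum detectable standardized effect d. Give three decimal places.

Required noncentrality: δ = z_{0.05} + z_{0.10} = 1.645 + 1.282 = 2.926.
δ = d·√(n/2) ⇒ d = δ/√(n/2) = 2.926/√(153/2) = 0.3346.

d ≈ 0.335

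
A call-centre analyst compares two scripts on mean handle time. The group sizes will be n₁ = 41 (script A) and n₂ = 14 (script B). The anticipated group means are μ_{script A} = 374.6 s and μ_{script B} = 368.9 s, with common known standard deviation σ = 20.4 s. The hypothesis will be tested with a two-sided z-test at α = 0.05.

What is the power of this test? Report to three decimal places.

Standardized effect: d = |μ_{script A} − μ_{script B}| / σ = |374.6 − 368.9| / 20.4 = 0.2794
Noncentrality parameter: δ = d / √(1/n₁ + 1/n₂) = 0.2794 / √(1/41 + 1/14) = 0.9026
Two-sided α = 0.05 → critical value z_{0.025} = 1.960.
Power = Φ(δ − 1.960) + Φ(−δ − 1.960) = Φ(-1.057) + Φ(-2.863) = 0.1452 + 0.0021 = 0.1473.

Power ≈ 0.147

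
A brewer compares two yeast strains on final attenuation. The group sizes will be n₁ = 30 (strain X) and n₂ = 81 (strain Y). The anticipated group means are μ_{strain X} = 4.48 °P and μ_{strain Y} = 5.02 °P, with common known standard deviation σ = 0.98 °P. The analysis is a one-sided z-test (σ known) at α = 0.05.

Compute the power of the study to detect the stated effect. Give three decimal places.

Power ≈ 0.825

Standardized effect: d = |μ_{strain X} − μ_{strain Y}| / σ = |4.48 − 5.02| / 0.98 = 0.5510
Noncentrality parameter: δ = d / √(1/n₁ + 1/n₂) = 0.5510 / √(1/30 + 1/81) = 2.5782
One-sided α = 0.05 → critical value z_{0.05} = 1.645.
Power = P(Z > 1.645 − δ) = Φ(0.933) = 0.8247.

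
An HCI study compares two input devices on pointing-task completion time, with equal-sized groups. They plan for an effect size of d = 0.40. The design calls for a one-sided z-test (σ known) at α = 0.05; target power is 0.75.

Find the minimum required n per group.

For power 0.75 need Φ(δ − z_{0.05}) = 0.75, so δ = z_{0.05} + z_{0.25} = 1.645 + 0.674 = 2.319.
δ = d·√(n/2) ⇒ n = 2(δ/d)² = 2 × (2.319 / 0.40)² = 67.24.
Rounding up, n = 68 per group.

n = 68 per group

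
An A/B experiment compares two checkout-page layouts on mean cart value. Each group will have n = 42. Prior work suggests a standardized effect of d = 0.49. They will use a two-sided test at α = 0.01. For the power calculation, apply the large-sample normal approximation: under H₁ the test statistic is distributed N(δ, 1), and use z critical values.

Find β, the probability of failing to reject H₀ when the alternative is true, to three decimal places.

β ≈ 0.629

Noncentrality parameter: δ = d·√(n/2) = 0.49 × √(42/2) = 2.2455
Two-sided α = 0.01 → critical value z_{0.005} = 2.576.
Power = Φ(δ − 2.576) + Φ(−δ − 2.576) = Φ(-0.330) + Φ(-4.821) = 0.3706 + 0.0000 = 0.3706.
Type II error: β = 1 − power = 1 − 0.3706 = 0.6294.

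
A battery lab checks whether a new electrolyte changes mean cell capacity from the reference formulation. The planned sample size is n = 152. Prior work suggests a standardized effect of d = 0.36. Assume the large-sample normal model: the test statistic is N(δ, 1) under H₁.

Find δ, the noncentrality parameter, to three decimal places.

δ ≈ 4.438

δ = d·√n = 0.36 × √152 = 4.4384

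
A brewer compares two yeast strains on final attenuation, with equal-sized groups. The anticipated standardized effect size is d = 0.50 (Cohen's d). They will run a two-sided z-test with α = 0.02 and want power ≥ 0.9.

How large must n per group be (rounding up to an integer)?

n = 105 per group

For power 0.9 need Φ(δ − z_{0.01}) = 0.9, so δ = z_{0.01} + z_{0.10} = 2.326 + 1.282 = 3.608.
(For δ > 0 the lower-tail rejection region contributes negligibly to power, so the one-term inversion is standard.)
δ = d·√(n/2) ⇒ n = 2(δ/d)² = 2 × (3.608 / 0.50)² = 104.14.
Rounding up, n = 105 per group.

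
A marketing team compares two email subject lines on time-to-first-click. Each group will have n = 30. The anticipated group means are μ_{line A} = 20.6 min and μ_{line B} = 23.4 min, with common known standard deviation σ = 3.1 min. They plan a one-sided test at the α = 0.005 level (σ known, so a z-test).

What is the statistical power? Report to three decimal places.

Standardized effect: d = |μ_{line A} − μ_{line B}| / σ = |20.6 − 23.4| / 3.1 = 0.9032
Noncentrality parameter: δ = d·√(n/2) = 0.9032 × √(30/2) = 3.4982
Critical value for a one-sided test at α = 0.005: z_α = 2.576.
Power = Φ(δ − 2.576) = Φ(0.922) = 0.8218.

Power ≈ 0.822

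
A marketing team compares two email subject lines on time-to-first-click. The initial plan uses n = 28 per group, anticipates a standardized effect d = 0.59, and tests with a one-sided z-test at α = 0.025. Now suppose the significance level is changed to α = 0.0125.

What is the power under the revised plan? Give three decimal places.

δ = d·√(n/2) = 0.59 × √(28/2) = 2.2076 (unchanged). New critical value: z_{0.0125} = 2.241.
Revised power = P(Z > 2.241 − δ) = Φ(-0.034) = 0.4865.

Power ≈ 0.487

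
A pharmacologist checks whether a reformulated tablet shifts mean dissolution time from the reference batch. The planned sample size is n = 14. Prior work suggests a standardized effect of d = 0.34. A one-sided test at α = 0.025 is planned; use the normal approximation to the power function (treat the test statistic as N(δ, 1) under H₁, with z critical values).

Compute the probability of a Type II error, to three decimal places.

β ≈ 0.754

Noncentrality parameter: δ = d·√n = 0.34 × √14 = 1.2722
Critical value for a one-sided test at α = 0.025: z_α = 1.960.
Power = Φ(δ − 1.960) = Φ(-0.688) = 0.2458.
Type II error: β = 1 − power = 1 − 0.2458 = 0.7542.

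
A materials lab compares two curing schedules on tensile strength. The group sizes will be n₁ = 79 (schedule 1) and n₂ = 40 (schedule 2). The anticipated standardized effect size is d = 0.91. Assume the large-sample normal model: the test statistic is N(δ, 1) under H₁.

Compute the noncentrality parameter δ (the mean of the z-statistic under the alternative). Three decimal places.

The noncentrality parameter scales effect size by the design's sample-size factor: δ = d / √(1/n₁ + 1/n₂) = 0.91 / √(1/79 + 1/40) = 4.6893

δ ≈ 4.689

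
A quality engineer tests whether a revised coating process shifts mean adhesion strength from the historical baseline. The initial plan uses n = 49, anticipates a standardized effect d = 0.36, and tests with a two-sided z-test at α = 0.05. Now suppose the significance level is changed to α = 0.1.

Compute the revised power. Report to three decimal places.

δ = d·√n = 0.36 × √49 = 2.5200 (unchanged). New critical value: z_{0.05} = 1.645.
Revised power = Φ(δ − 1.645) + Φ(−δ − 1.645) = Φ(0.875) + Φ(-4.165) = 0.8093 + 0.0000 = 0.8093.

Power ≈ 0.809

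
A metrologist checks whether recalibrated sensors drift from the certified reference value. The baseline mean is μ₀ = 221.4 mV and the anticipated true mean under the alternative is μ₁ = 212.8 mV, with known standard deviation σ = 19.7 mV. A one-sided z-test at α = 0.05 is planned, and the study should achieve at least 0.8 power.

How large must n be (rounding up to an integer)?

n = 33

Standardized effect: d = |μ₁ − μ₀| / σ = |212.8 − 221.4| / 19.7 = 0.4365
Set Φ(δ − 1.645) = 0.8; then δ − 1.645 = Φ⁻¹(0.8) = 0.842, giving δ = 2.486.
δ = d·√n ⇒ n = (δ/d)² = (2.486 / 0.4365)² = 32.44.
Rounding up, n = 33.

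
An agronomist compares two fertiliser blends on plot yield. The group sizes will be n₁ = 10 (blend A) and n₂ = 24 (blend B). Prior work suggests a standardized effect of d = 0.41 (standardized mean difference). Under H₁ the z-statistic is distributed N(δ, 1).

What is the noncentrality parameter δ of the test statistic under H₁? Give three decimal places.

δ = d / √(1/n₁ + 1/n₂) = 0.41 / √(1/10 + 1/24) = 1.0893

δ ≈ 1.089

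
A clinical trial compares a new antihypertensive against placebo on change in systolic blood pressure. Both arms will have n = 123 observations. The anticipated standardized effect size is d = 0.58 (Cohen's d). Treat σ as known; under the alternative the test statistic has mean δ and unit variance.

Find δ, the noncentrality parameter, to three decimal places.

δ ≈ 4.548

δ = d·√(n/2) = 0.58 × √(123/2) = 4.5485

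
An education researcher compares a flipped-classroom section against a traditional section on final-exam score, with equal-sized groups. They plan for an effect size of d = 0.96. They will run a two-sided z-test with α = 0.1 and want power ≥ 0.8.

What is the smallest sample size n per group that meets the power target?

For power 0.8 need Φ(δ − z_{0.05}) = 0.8, so δ = z_{0.05} + z_{0.20} = 1.645 + 0.842 = 2.486.
(The Φ(−δ − z_{α/2}) term is vanishingly small for δ > 0 and is dropped in the standard sample-size formula.)
δ = d·√(n/2) ⇒ n = 2(δ/d)² = 2 × (2.486 / 0.96)² = 13.42.
Round up to the next whole unit.

n = 14 per group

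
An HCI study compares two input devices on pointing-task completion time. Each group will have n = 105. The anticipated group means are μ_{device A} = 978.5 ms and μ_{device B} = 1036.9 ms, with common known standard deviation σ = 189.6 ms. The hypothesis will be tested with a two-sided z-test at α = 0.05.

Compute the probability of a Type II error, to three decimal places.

Standardized effect: d = |μ_{device A} − μ_{device B}| / σ = |978.5 − 1036.9| / 189.6 = 0.3080
Noncentrality parameter: δ = d·√(n/2) = 0.3080 × √(105/2) = 2.2318
Critical value for a two-sided test at α = 0.05: z_{α/2} = 1.960.
Power = Φ(δ − 1.960) + Φ(−δ − 1.960) = Φ(0.272) + Φ(-4.192) = 0.6071 + 0.0000 = 0.6071.
Type II error: β = 1 − power = 1 − 0.6071 = 0.3929.

β ≈ 0.393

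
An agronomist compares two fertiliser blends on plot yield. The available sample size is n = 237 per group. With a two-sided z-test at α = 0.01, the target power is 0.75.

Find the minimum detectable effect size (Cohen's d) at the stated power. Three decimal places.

Need Φ(δ − 2.576) = 0.75, so δ = 2.576 + 0.674 = 3.250.
(Lower-tail contribution to power is negligible for δ > 0.)
δ = d·√(n/2) ⇒ d = δ/√(n/2) = 3.250/√(237/2) = 0.2986.

d ≈ 0.299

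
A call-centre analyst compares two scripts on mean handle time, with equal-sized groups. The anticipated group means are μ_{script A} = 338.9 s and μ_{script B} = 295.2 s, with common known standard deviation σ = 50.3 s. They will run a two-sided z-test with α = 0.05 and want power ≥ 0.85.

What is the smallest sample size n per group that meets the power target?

n = 24 per group

Standardized effect: d = |μ_{script A} − μ_{script B}| / σ = |338.9 − 295.2| / 50.3 = 0.8688
Set Φ(δ − 1.960) = 0.85; then δ − 1.960 = Φ⁻¹(0.85) = 1.036, giving δ = 2.996.
(Ignoring the negligible lower-tail rejection probability gives the usual closed-form inversion.)
δ = d·√(n/2) ⇒ n = 2(δ/d)² = 2 × (2.996 / 0.8688)² = 23.79.
Round up to the next whole unit.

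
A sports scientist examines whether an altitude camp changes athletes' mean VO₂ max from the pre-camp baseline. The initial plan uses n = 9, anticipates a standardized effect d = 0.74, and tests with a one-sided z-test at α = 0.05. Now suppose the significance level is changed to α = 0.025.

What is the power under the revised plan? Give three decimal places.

Power ≈ 0.603

δ = d·√n = 0.74 × √9 = 2.2200 (unchanged). New critical value: z_{0.025} = 1.960.
Revised power = P(Z > 1.960 − δ) = Φ(0.260) = 0.6026.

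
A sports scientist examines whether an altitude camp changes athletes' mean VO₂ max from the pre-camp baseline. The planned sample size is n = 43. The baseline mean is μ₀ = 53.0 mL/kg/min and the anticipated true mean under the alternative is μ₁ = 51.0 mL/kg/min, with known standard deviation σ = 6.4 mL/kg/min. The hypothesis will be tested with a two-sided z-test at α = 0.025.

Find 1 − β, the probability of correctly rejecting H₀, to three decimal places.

Power ≈ 0.424

Standardized effect: d = |μ₁ − μ₀| / σ = |51.0 − 53.0| / 6.4 = 0.3125
Noncentrality parameter: δ = d·√n = 0.3125 × √43 = 2.0492
Critical value for a two-sided test at α = 0.025: z_{α/2} = 2.241.
Power = Φ(δ − 2.241) + Φ(−δ − 2.241) = Φ(-0.192) + Φ(-4.291) = 0.4238 + 0.0000 = 0.4238.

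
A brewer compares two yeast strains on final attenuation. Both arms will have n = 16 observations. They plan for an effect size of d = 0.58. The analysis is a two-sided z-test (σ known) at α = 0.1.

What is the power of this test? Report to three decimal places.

Noncentrality parameter: δ = d·√(n/2) = 0.58 × √(16/2) = 1.6405
Critical value for a two-sided test at α = 0.1: z_{α/2} = 1.645.
Power = Φ(δ − 1.645) + Φ(−δ − 1.645) = Φ(-0.004) + Φ(-3.285) = 0.4983 + 0.0005 = 0.4988.

Power ≈ 0.499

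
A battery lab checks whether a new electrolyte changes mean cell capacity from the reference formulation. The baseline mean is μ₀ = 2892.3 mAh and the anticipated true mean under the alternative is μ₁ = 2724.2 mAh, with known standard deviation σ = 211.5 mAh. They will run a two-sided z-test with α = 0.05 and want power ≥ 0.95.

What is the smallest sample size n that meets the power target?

Standardized effect: d = |μ₁ − μ₀| / σ = |2724.2 − 2892.3| / 211.5 = 0.7948
For power 0.95 need Φ(δ − z_{0.025}) = 0.95, so δ = z_{0.025} + z_{0.05} = 1.960 + 1.645 = 3.605.
(The Φ(−δ − z_{α/2}) term is vanishingly small for δ > 0 and is dropped in the standard sample-size formula.)
δ = d·√n ⇒ n = (δ/d)² = (3.605 / 0.7948)² = 20.57.
Round up to the next whole unit.

n = 21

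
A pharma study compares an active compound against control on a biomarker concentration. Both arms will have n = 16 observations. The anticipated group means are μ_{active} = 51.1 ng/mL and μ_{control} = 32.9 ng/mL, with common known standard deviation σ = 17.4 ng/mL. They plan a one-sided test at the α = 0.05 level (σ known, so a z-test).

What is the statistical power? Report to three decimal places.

Power ≈ 0.906

Standardized effect: d = |μ_{active} − μ_{control}| / σ = |51.1 − 32.9| / 17.4 = 1.0460
Noncentrality parameter: δ = d·√(n/2) = 1.0460 × √(16/2) = 2.9585
Critical value for a one-sided test at α = 0.05: z_α = 1.645.
Power = Φ(δ − 1.645) = Φ(1.314) = 0.9055.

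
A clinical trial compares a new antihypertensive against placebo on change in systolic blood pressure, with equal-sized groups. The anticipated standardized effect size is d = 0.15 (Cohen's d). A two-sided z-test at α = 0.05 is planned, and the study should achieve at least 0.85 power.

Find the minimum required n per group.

n = 799 per group

For power 0.85 need Φ(δ − z_{0.025}) = 0.85, so δ = z_{0.025} + z_{0.15} = 1.960 + 1.036 = 2.996.
(Ignoring the negligible lower-tail rejection probability gives the usual closed-form inversion.)
δ = d·√(n/2) ⇒ n = 2(δ/d)² = 2 × (2.996 / 0.15)² = 798.08.
Rounding up, n = 799 per group.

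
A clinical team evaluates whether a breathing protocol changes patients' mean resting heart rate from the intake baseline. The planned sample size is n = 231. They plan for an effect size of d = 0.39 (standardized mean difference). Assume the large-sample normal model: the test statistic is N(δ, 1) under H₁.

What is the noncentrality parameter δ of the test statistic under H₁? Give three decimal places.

δ ≈ 5.927

The noncentrality parameter scales effect size by the design's sample-size factor: δ = d·√n = 0.39 × √231 = 5.9275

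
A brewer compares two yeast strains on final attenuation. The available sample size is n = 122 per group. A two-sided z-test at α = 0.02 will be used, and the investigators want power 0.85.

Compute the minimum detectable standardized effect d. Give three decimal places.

Need Φ(δ − 2.326) = 0.85, so δ = 2.326 + 1.036 = 3.363.
(Lower-tail contribution to power is negligible for δ > 0.)
δ = d·√(n/2) ⇒ d = δ/√(n/2) = 3.363/√(122/2) = 0.4306.

d ≈ 0.431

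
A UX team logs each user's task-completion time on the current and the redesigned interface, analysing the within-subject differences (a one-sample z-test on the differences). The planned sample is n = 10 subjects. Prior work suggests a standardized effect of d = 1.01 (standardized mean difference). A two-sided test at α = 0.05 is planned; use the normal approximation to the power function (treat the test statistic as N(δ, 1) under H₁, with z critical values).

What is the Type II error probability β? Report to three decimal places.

Noncentrality parameter: δ = d·√n = 1.01 × √10 = 3.1939
Two-sided α = 0.05 → critical value z_{0.025} = 1.960.
Power = Φ(δ − 1.960) + Φ(−δ − 1.960) = Φ(1.234) + Φ(-5.154) = 0.8914 + 0.0000 = 0.8914.
Type II error: β = 1 − power = 1 − 0.8914 = 0.1086.

β ≈ 0.109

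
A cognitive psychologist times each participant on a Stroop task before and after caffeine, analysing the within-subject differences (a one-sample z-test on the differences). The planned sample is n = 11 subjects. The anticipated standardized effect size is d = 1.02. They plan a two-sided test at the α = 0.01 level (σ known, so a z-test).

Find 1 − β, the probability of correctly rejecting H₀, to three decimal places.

Power ≈ 0.790

Noncentrality parameter: δ = d·√n = 1.02 × √11 = 3.3830
Two-sided α = 0.01 → critical value z_{0.005} = 2.576.
Power = Φ(δ − 2.576) + Φ(−δ − 2.576) = Φ(0.807) + Φ(-5.959) = 0.7902 + 0.0000 = 0.7902.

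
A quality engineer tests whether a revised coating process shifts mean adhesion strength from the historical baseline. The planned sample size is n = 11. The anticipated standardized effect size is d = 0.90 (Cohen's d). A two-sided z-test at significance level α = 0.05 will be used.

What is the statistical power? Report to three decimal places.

Noncentrality parameter: δ = d·√n = 0.90 × √11 = 2.9850
Critical value for a two-sided test at α = 0.05: z_{α/2} = 1.960.
Power = Φ(δ − 1.960) + Φ(−δ − 1.960) = Φ(1.025) + Φ(-4.945) = 0.8473 + 0.0000 = 0.8473.

Power ≈ 0.847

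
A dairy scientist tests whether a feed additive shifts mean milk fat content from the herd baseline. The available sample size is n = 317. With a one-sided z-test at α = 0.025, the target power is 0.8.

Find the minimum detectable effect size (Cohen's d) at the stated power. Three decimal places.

d ≈ 0.157

Need Φ(δ − 1.960) = 0.8, so δ = 1.960 + 0.842 = 2.802.
δ = d·√n ⇒ d = δ/√n = 2.802/√317 = 0.1574.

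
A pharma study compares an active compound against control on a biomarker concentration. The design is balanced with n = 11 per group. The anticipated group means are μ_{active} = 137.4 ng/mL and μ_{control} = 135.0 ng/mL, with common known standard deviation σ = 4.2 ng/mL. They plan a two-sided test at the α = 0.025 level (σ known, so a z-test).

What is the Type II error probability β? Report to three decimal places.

β ≈ 0.816

Standardized effect: d = |μ_{active} − μ_{control}| / σ = |137.4 − 135.0| / 4.2 = 0.5714
Noncentrality parameter: δ = d·√(n/2) = 0.5714 × √(11/2) = 1.3401
Critical value for a two-sided test at α = 0.025: z_{α/2} = 2.241.
Power = Φ(δ − 2.241) + Φ(−δ − 2.241) = Φ(-0.901) + Φ(-3.582) = 0.1837 + 0.0002 = 0.1839.
Type II error: β = 1 − power = 1 − 0.1839 = 0.8161.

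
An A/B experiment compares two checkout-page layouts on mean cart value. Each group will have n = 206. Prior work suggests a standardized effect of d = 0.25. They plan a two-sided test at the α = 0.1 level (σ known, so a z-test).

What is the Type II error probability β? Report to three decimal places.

β ≈ 0.186

Noncentrality parameter: λ = d·√(n/2) = 0.25 × √(206/2) = 2.5372
Two-sided α = 0.1 → critical value z_{0.05} = 1.645.
Power = Φ(λ − 1.645) + Φ(−λ − 1.645) = Φ(0.892) + Φ(-4.182) = 0.8139 + 0.0000 = 0.8139.
Type II error: β = 1 − power = 1 − 0.8139 = 0.1861.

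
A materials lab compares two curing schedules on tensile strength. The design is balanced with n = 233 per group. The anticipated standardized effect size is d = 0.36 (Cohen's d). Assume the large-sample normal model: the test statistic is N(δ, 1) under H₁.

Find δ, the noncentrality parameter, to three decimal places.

The noncentrality parameter scales effect size by the design's sample-size factor: δ = d·√(n/2) = 0.36 × √(233/2) = 3.8857

δ ≈ 3.886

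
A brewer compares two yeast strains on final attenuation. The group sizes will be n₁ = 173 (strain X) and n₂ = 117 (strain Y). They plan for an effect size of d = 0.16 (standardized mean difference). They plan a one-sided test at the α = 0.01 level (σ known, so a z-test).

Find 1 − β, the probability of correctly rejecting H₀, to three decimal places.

Noncentrality parameter: δ = d / √(1/n₁ + 1/n₂) = 0.16 / √(1/173 + 1/117) = 1.3367
One-sided α = 0.01 → critical value z_{0.01} = 2.326.
Power = P(Z > 2.326 − δ) = Φ(-0.990) = 0.1612.

Power ≈ 0.161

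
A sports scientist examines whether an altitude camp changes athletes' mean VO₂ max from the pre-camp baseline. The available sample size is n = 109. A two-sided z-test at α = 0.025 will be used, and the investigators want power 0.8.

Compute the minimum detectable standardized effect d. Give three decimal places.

d ≈ 0.295

Required noncentrality: δ = z_{0.0125} + z_{0.20} = 2.241 + 0.842 = 3.083.
(Lower-tail contribution to power is negligible for δ > 0.)
δ = d·√n ⇒ d = δ/√n = 3.083/√109 = 0.2953.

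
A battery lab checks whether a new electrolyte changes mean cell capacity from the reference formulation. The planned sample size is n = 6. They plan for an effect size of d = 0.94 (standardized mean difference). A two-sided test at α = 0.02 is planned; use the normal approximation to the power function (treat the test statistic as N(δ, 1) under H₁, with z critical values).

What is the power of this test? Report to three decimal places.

Noncentrality parameter: δ = d·√n = 0.94 × √6 = 2.3025
Critical value for a two-sided test at α = 0.02: z_{α/2} = 2.326.
Power = Φ(δ − 2.326) + Φ(−δ − 2.326) = Φ(-0.024) + Φ(-4.629) = 0.4905 + 0.0000 = 0.4905.

Power ≈ 0.490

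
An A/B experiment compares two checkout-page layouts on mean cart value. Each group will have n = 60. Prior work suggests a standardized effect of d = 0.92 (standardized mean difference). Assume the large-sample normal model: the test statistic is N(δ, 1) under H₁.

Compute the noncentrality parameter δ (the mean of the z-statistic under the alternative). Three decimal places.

δ ≈ 5.039

δ = d·√(n/2) = 0.92 × √(60/2) = 5.0390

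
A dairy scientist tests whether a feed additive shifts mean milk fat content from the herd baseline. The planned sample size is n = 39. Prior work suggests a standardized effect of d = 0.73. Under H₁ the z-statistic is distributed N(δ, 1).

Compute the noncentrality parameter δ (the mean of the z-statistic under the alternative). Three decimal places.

δ ≈ 4.559

δ = d·√n = 0.73 × √39 = 4.5588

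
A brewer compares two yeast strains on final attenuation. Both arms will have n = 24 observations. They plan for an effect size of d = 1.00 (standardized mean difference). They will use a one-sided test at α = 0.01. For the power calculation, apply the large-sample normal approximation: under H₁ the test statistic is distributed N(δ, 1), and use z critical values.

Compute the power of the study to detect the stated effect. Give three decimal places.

Noncentrality parameter: δ = d·√(n/2) = 1.00 × √(24/2) = 3.4641
Critical value for a one-sided test at α = 0.01: z_α = 2.326.
Power = Φ(δ − 2.326) = Φ(1.138) = 0.8724.

Power ≈ 0.872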